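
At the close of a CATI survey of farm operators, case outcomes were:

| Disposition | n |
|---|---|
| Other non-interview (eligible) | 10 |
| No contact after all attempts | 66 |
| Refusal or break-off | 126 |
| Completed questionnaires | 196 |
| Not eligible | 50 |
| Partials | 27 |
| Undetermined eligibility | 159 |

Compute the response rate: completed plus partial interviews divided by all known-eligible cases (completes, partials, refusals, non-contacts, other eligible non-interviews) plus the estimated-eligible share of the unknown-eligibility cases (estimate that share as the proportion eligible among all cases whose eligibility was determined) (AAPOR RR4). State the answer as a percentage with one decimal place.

39.3%

Top = 196 + 27 = 223
Known eligible = 196 + 27 + 126 + 66 + 10 = 425
e = 425 / (425 + 50) = 425 / 475 = 0.8947
e × U = 0.8947 × 159 = 142.26
Base = 425 + 142.26 = 567.26
RR4 = 223 / 567.26 = 0.3931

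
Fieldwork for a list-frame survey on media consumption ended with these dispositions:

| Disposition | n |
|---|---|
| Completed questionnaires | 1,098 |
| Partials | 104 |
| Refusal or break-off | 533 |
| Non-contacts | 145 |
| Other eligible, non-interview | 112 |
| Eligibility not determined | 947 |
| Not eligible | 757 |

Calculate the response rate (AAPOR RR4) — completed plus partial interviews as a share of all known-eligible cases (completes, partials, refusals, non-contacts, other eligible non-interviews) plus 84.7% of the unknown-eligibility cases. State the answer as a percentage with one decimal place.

43.0%

Numerator → 1098 + 104 = 1202
Eligible (known) → 1098 + 104 + 533 + 145 + 112 = 1992
e × U → 0.8470 × 947 = 802.11
Denominator → 1992 + 802.11 = 2794.11
RR4 = 1202 / 2794.11 = 0.4302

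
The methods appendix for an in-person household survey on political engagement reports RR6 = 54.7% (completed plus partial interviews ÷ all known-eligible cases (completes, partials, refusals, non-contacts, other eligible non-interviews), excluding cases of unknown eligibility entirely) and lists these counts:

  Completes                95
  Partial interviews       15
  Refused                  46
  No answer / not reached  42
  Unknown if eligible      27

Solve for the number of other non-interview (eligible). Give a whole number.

3

Numerator: 95 + 15 = 110
RR6 = 110 / D = 0.547
D = 110 / 0.547 = 201.1
Other denominator terms total 198
other non-interview (eligible) = 201.1 − 198 ≈ 3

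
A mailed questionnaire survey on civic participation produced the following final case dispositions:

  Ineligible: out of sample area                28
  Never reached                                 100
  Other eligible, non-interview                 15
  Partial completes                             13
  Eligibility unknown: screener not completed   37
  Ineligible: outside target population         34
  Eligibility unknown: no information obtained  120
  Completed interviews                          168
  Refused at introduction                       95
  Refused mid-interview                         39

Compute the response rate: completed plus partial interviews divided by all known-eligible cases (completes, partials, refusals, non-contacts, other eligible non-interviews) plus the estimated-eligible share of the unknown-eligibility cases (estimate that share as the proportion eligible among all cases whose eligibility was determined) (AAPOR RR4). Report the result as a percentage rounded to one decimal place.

Refused = 95 + 39 = 134
Undetermined eligibility = 37 + 120 = 157
Not eligible = 34 + 28 = 62
Num = 168 + 13 = 181
Known eligible = 168 + 13 + 134 + 100 + 15 = 430
e = 430 / (430 + 62) = 430 / 492 = 0.8740
Estimated eligible among unknowns = 0.8740 × 157 = 137.22
Base = 430 + 137.22 = 567.22
RR4 = 181 / 567.22 = 0.3191

31.9%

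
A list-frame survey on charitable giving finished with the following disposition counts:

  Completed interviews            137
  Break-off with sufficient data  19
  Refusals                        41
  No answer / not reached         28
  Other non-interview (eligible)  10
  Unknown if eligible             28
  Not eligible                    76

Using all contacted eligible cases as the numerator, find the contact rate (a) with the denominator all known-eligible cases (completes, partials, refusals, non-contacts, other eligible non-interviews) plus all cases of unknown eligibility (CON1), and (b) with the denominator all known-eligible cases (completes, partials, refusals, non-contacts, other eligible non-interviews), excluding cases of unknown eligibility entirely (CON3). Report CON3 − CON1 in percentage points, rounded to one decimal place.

9.4

Num: 137 + 19 + 41 + 10 = 207
Denom: 137 + 19 + 41 + 28 + 10 + 28 = 263
CON1 = 207 / 263 = 0.7871
Denom: 137 + 19 + 41 + 28 + 10 = 235
CON3 = 207 / 235 = 0.8809
Difference = 88.09 − 78.71 = 9.38 percentage points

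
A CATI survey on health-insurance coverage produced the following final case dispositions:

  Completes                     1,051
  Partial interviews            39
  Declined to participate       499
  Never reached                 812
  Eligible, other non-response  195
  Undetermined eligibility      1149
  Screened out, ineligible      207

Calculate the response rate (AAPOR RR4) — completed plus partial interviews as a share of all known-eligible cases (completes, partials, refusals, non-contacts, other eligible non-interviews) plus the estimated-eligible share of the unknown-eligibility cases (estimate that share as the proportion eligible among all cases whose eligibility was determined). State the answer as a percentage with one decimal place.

29.8%

Top: 1051 + 39 = 1090
Determined eligible: 1051 + 39 + 499 + 812 + 195 = 2596
e = 2596 / (2596 + 207) = 2596 / 2803 = 0.9262
Estimated eligible among unknowns: 0.9262 × 1149 = 1064.20
Denominator: 2596 + 1064.20 = 3660.20
RR4 = 1090 / 3660.20 = 0.2978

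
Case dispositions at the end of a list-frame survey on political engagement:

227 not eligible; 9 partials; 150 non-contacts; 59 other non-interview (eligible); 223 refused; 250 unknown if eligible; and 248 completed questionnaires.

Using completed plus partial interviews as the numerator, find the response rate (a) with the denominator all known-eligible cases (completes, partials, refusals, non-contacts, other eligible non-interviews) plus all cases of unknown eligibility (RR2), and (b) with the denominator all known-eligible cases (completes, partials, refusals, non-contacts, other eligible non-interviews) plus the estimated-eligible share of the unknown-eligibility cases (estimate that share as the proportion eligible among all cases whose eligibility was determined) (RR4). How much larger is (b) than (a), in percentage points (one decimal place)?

1.9

Num: 248 + 9 = 257
Base: 248 + 9 + 223 + 150 + 59 + 250 = 939
RR2 = 257 / 939 = 0.2737
Eligible (known): 248 + 9 + 223 + 150 + 59 = 689
e = 689 / (689 + 227) = 689 / 916 = 0.7522
Estimated eligible among unknowns: 0.7522 × 250 = 188.05
Base: 689 + 188.05 = 877.05
RR4 = 257 / 877.05 = 0.2930
Difference = 29.30 − 27.37 = 1.93 percentage points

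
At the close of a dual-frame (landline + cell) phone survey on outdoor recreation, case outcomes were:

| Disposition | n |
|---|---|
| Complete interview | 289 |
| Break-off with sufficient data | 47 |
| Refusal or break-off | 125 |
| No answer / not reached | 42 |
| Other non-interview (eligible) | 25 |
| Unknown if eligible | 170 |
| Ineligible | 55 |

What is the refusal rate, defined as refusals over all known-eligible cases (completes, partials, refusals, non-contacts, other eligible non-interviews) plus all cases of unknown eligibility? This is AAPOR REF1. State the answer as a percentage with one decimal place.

Numerator = 125
Denominator = 289 + 47 + 125 + 42 + 25 + 170 = 698
REF1 = 125 / 698 = 0.1791

17.9%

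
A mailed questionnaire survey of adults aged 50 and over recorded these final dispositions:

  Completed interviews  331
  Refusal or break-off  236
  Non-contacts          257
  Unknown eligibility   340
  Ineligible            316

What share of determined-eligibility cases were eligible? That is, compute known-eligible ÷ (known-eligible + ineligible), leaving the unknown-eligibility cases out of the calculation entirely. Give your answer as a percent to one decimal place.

72.3%

Eligible (known): 331 + 236 + 257 = 824
e = 824 / (824 + 316) = 824 / 1140 = 0.7228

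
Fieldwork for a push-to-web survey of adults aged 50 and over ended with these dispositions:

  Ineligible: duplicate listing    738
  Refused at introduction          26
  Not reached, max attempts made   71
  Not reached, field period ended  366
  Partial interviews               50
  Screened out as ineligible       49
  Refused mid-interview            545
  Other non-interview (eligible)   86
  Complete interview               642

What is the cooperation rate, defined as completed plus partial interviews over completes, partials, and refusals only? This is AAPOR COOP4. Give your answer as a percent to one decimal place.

54.8%

Declined to participate = 26 + 545 = 571
No contact after all attempts = 366 + 71 = 437
Ineligible = 49 + 738 = 787
Top: 642 + 50 = 692
Denominator: 642 + 50 + 571 = 1263
COOP4 = 692 / 1263 = 0.5479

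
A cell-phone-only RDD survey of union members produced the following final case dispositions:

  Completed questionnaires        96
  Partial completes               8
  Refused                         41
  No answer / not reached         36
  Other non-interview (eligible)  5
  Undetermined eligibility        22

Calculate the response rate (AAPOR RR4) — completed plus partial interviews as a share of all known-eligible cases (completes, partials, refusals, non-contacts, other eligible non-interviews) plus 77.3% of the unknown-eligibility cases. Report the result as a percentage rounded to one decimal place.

51.2%

Numerator: 96 + 8 = 104
Known eligible: 96 + 8 + 41 + 36 + 5 = 186
e × U: 0.7730 × 22 = 17.01
Denominator: 186 + 17.01 = 203.01
RR4 = 104 / 203.01 = 0.5123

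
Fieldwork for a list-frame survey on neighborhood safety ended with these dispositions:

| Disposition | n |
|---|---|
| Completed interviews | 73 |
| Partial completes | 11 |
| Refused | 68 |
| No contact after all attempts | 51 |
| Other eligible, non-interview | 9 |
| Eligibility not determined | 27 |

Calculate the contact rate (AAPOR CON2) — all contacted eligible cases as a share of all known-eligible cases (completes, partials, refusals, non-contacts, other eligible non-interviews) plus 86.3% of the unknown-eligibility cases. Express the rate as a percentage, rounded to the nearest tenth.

68.4%

Num → 73 + 11 + 68 + 9 = 161
Known eligible → 73 + 11 + 68 + 51 + 9 = 212
Estimated eligible among unknowns → 0.8630 × 27 = 23.30
Denominator → 212 + 23.30 = 235.30
CON2 = 161 / 235.30 = 0.6842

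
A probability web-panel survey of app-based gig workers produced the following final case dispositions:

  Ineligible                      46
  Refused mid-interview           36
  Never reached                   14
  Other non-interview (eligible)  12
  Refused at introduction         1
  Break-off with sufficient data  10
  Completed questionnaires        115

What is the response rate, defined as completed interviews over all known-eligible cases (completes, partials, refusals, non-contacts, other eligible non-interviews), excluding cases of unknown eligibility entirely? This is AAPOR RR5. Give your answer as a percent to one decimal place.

Refusal or break-off = 1 + 36 = 37
Numerator = 115
Base = 115 + 10 + 37 + 14 + 12 = 188
RR5 = 115 / 188 = 0.6117

61.2%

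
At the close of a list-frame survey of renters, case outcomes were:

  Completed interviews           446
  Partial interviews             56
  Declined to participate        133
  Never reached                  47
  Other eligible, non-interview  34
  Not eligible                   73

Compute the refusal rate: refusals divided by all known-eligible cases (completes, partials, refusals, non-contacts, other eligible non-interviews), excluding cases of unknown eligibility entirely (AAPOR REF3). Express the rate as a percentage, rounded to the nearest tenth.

Numerator → 133
Denom → 446 + 56 + 133 + 47 + 34 = 716
REF3 = 133 / 716 = 0.1858

18.6%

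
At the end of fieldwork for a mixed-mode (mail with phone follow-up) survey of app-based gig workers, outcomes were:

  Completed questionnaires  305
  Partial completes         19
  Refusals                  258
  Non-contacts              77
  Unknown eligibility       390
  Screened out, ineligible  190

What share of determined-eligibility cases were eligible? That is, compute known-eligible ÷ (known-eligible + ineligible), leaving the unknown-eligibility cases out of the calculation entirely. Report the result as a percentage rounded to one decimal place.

77.6%

Determined eligible: 305 + 19 + 258 + 77 = 659
e = 659 / (659 + 190) = 659 / 849 = 0.7762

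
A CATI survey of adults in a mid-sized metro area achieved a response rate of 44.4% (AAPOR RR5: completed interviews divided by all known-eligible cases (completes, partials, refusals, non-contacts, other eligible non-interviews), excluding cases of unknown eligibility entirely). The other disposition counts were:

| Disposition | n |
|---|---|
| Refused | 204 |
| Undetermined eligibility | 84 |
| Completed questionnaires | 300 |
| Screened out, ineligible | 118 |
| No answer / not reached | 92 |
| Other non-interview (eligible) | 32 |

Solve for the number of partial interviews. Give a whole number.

RR5 = 300 / D = 0.444
D = 300 / 0.444 = 675.7
Remaining denominator categories sum to 628
partial interviews = 675.7 − 628 ≈ 48

48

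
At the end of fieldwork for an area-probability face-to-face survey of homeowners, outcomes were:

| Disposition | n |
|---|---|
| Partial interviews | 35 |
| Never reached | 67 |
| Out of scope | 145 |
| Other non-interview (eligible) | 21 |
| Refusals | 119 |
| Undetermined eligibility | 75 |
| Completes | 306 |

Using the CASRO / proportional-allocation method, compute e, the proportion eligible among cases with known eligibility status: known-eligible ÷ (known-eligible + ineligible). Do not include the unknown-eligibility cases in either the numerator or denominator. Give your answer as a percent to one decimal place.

Eligible (known) → 306 + 35 + 119 + 67 + 21 = 548
e = 548 / (548 + 145) = 548 / 693 = 0.7908

79.1%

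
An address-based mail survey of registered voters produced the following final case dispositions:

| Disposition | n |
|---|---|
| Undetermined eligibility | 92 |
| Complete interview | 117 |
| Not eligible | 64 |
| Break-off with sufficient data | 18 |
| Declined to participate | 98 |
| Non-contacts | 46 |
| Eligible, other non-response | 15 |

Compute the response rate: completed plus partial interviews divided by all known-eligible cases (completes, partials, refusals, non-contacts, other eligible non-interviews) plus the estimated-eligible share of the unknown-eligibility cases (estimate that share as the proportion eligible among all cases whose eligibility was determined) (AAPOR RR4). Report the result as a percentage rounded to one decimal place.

Numerator = 117 + 18 = 135
Eligible (known) = 117 + 18 + 98 + 46 + 15 = 294
e = 294 / (294 + 64) = 294 / 358 = 0.8212
Eligible share of unknowns = 0.8212 × 92 = 75.55
Base = 294 + 75.55 = 369.55
RR4 = 135 / 369.55 = 0.3653

36.5%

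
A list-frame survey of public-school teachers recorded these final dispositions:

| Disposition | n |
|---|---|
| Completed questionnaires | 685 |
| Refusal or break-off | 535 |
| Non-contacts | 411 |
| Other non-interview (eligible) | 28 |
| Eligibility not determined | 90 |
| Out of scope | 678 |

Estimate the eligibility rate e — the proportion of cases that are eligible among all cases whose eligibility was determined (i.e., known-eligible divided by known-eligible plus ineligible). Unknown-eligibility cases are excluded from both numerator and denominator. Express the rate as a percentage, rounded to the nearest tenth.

Determined eligible: 685 + 535 + 411 + 28 = 1659
e = 1659 / (1659 + 678) = 1659 / 2337 = 0.7099

71.0%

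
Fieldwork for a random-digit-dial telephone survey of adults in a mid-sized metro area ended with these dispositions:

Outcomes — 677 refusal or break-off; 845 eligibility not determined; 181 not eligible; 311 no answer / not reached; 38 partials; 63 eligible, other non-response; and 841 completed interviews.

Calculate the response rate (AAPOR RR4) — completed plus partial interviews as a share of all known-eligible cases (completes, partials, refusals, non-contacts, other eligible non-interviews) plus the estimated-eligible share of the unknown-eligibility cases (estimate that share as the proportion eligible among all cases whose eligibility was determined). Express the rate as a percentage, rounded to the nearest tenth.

Numerator: 841 + 38 = 879
Eligible (known): 841 + 38 + 677 + 311 + 63 = 1930
e = 1930 / (1930 + 181) = 1930 / 2111 = 0.9143
Estimated eligible among unknowns: 0.9143 × 845 = 772.58
Base: 1930 + 772.58 = 2702.58
RR4 = 879 / 2702.58 = 0.3252

32.5%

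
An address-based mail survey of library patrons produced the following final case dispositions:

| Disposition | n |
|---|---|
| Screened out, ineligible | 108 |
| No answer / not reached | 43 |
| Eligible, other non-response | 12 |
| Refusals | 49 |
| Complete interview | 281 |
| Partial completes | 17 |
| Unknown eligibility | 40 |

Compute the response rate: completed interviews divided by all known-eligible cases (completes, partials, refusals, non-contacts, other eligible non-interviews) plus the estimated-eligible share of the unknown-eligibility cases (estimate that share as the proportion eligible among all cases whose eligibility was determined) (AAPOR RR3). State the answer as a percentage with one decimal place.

Top: 281
Known eligible: 281 + 17 + 49 + 43 + 12 = 402
e = 402 / (402 + 108) = 402 / 510 = 0.7882
Eligible share of unknowns: 0.7882 × 40 = 31.53
Denom: 402 + 31.53 = 433.53
RR3 = 281 / 433.53 = 0.6482

64.8%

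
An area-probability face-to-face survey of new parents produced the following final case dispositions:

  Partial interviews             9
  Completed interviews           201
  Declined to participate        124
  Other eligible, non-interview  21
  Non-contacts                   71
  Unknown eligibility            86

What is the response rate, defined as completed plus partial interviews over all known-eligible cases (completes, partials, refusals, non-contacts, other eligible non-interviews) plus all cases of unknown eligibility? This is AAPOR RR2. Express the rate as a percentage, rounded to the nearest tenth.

Numerator → 201 + 9 = 210
Base → 201 + 9 + 124 + 71 + 21 + 86 = 512
RR2 = 210 / 512 = 0.4102

41.0%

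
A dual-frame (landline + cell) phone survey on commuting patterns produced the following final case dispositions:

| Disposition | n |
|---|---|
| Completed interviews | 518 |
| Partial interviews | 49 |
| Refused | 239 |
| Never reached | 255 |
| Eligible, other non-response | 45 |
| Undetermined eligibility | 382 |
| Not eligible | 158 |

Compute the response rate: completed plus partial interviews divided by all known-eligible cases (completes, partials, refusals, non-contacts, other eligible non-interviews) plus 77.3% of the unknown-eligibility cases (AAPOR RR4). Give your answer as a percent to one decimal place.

Numerator: 518 + 49 = 567
Known eligible: 518 + 49 + 239 + 255 + 45 = 1106
Estimated eligible among unknowns: 0.7730 × 382 = 295.29
Base: 1106 + 295.29 = 1401.29
RR4 = 567 / 1401.29 = 0.4046

40.5%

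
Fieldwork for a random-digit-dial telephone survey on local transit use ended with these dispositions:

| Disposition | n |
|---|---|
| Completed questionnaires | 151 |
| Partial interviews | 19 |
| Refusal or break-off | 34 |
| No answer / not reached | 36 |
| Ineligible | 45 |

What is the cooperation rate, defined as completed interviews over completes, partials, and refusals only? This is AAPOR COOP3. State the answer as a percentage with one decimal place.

74.0%

Top = 151
Denom = 151 + 19 + 34 = 204
COOP3 = 151 / 204 = 0.7402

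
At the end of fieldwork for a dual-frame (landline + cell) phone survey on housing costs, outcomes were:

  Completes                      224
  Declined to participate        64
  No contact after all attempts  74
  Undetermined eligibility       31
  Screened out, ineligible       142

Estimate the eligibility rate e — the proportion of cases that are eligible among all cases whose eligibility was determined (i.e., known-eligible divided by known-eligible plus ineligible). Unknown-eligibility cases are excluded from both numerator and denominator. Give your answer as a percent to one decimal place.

Known eligible = 224 + 64 + 74 = 362
e = 362 / (362 + 142) = 362 / 504 = 0.7183

71.8%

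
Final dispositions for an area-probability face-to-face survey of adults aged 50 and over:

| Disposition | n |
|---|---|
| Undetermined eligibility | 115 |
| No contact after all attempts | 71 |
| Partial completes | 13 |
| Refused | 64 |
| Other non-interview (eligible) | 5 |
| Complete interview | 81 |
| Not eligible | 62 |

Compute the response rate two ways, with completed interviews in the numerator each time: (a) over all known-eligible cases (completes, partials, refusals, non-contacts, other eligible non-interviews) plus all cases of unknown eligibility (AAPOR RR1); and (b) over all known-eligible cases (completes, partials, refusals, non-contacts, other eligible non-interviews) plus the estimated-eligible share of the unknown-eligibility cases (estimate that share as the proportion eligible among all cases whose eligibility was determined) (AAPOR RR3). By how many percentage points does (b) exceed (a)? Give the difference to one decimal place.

1.7

Numerator: 81
Base: 81 + 13 + 64 + 71 + 5 + 115 = 349
RR1 = 81 / 349 = 0.2321
Eligible (known): 81 + 13 + 64 + 71 + 5 = 234
e = 234 / (234 + 62) = 234 / 296 = 0.7905
Estimated eligible among unknowns: 0.7905 × 115 = 90.91
Base: 234 + 90.91 = 324.91
RR3 = 81 / 324.91 = 0.2493
Difference = 24.93 − 23.21 = 1.72 percentage points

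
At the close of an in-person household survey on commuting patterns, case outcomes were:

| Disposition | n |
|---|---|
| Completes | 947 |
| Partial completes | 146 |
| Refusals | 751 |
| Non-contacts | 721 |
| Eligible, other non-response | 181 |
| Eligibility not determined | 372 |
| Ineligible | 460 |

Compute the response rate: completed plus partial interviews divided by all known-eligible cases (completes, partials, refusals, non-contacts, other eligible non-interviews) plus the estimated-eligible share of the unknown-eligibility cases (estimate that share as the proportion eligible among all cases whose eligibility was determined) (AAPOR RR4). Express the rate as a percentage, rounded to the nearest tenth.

Num: 947 + 146 = 1093
Known eligible: 947 + 146 + 751 + 721 + 181 = 2746
e = 2746 / (2746 + 460) = 2746 / 3206 = 0.8565
Estimated eligible among unknowns: 0.8565 × 372 = 318.62
Base: 2746 + 318.62 = 3064.62
RR4 = 1093 / 3064.62 = 0.3567

35.7%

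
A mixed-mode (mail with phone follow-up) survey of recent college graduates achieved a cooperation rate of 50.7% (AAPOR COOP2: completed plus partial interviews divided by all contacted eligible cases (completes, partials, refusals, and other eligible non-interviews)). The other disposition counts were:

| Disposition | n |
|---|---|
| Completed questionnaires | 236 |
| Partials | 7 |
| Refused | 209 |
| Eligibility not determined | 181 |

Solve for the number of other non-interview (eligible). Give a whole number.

27

Num: 236 + 7 = 243
COOP2 = 243 / D = 0.507
D = 243 / 0.507 = 479.3
Remaining denominator categories sum to 452
other non-interview (eligible) = 479.3 − 452 ≈ 27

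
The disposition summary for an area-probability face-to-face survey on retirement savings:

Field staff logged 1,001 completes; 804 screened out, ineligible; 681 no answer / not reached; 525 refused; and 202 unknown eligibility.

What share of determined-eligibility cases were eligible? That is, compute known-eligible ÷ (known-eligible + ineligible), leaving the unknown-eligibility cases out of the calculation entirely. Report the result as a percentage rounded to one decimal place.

Determined eligible: 1001 + 525 + 681 = 2207
e = 2207 / (2207 + 804) = 2207 / 3011 = 0.7330

73.3%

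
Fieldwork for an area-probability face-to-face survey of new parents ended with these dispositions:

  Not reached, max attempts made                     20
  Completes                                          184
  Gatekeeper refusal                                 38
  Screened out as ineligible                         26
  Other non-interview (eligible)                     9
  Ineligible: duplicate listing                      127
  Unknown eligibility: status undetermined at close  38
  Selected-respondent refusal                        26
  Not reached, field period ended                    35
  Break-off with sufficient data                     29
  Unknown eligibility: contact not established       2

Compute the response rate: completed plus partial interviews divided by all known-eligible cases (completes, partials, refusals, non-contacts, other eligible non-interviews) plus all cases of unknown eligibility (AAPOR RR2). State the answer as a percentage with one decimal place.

55.9%

Declined to participate = 38 + 26 = 64
No contact after all attempts = 35 + 20 = 55
Undetermined eligibility = 2 + 38 = 40
Not eligible = 26 + 127 = 153
Numerator: 184 + 29 = 213
Denominator: 184 + 29 + 64 + 55 + 9 + 40 = 381
RR2 = 213 / 381 = 0.5591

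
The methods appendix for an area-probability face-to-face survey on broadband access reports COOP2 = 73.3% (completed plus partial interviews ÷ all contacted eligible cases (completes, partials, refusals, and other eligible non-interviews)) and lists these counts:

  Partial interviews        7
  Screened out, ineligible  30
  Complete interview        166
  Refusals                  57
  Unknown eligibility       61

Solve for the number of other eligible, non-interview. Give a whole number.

Num = 166 + 7 = 173
COOP2 = 173 / D = 0.733
D = 173 / 0.733 = 236.0
Rest of base = 230
other eligible, non-interview = 236.0 − 230 ≈ 6

6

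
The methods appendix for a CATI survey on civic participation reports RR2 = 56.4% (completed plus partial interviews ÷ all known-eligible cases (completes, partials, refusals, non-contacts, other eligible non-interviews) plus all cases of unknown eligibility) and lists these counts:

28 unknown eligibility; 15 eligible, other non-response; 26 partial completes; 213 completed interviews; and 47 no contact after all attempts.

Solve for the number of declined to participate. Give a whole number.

95

Top = 213 + 26 = 239
RR2 = 239 / D = 0.564
D = 239 / 0.564 = 423.8
Other denominator terms total 329
declined to participate = 423.8 − 329 ≈ 95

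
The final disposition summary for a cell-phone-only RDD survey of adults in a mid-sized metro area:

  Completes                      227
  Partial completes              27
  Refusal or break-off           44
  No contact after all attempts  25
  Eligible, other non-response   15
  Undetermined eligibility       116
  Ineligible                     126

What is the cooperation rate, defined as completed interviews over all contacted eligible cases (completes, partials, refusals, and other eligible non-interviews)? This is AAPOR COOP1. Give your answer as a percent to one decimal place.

72.5%

Num: 227
Base: 227 + 27 + 44 + 15 = 313
COOP1 = 227 / 313 = 0.7252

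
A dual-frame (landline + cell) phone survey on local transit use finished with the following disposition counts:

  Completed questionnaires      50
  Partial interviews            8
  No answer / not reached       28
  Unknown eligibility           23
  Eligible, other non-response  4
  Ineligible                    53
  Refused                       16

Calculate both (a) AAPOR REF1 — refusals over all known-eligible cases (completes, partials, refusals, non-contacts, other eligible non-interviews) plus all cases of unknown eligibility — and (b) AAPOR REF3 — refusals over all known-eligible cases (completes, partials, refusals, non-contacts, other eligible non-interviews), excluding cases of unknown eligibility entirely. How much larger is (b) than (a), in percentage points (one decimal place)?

Numerator → 16
Base → 50 + 8 + 16 + 28 + 4 + 23 = 129
REF1 = 16 / 129 = 0.1240
Base → 50 + 8 + 16 + 28 + 4 = 106
REF3 = 16 / 106 = 0.1509
Difference = 15.09 − 12.40 = 2.69 percentage points

2.7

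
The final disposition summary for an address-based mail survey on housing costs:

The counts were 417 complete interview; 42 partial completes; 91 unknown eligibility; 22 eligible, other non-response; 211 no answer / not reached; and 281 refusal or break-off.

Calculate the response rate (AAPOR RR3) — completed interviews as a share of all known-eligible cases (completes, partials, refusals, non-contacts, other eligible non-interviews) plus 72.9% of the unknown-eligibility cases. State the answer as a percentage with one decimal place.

40.1%

Numerator: 417
Eligible (known): 417 + 42 + 281 + 211 + 22 = 973
Estimated eligible among unknowns: 0.7290 × 91 = 66.34
Base: 973 + 66.34 = 1039.34
RR3 = 417 / 1039.34 = 0.4012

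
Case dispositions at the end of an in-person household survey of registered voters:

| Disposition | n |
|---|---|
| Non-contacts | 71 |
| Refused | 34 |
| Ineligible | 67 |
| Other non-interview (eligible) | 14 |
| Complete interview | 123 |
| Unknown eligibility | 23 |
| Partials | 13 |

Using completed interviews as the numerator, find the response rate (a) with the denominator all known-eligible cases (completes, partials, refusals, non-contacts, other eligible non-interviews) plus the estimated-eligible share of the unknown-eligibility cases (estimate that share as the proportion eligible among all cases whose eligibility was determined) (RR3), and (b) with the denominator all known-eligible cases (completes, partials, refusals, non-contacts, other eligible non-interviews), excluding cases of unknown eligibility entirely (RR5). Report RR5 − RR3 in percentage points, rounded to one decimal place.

Num: 123
Determined eligible: 123 + 13 + 34 + 71 + 14 = 255
e = 255 / (255 + 67) = 255 / 322 = 0.7919
Estimated eligible among unknowns: 0.7919 × 23 = 18.21
Denom: 255 + 18.21 = 273.21
RR3 = 123 / 273.21 = 0.4502
Denom: 123 + 13 + 34 + 71 + 14 = 255
RR5 = 123 / 255 = 0.4824
Difference = 48.24 − 45.02 = 3.22 percentage points

3.2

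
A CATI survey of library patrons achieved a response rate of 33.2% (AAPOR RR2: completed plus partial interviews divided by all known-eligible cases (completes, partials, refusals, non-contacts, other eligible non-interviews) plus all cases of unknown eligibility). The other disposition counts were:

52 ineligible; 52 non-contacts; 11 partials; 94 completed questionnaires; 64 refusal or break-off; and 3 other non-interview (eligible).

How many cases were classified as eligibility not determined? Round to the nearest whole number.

92

Top = 94 + 11 = 105
RR2 = 105 / D = 0.332
D = 105 / 0.332 = 316.3
Other denominator terms total 224
eligibility not determined = 316.3 − 224 ≈ 92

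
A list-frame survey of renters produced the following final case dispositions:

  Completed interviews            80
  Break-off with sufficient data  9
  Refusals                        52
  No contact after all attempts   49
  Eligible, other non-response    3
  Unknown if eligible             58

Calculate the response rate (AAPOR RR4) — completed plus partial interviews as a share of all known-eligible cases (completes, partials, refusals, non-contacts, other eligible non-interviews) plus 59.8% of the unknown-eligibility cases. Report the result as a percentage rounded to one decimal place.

Top = 80 + 9 = 89
Determined eligible = 80 + 9 + 52 + 49 + 3 = 193
Eligible share of unknowns = 0.5980 × 58 = 34.68
Base = 193 + 34.68 = 227.68
RR4 = 89 / 227.68 = 0.3909

39.1%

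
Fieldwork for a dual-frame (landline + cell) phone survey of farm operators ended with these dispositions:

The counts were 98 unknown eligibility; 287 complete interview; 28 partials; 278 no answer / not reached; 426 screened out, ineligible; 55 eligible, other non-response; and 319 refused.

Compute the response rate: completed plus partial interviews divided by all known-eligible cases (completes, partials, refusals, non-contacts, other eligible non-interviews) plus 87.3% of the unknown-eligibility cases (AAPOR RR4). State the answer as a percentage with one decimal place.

Top → 287 + 28 = 315
Known eligible → 287 + 28 + 319 + 278 + 55 = 967
e × U → 0.8730 × 98 = 85.55
Denom → 967 + 85.55 = 1052.55
RR4 = 315 / 1052.55 = 0.2993

29.9%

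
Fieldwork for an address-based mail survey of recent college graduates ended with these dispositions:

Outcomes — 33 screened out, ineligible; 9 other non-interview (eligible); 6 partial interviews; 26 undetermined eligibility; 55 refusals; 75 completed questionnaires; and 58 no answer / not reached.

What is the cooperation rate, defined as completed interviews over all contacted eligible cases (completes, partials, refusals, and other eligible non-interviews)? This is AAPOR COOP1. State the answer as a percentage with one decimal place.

51.7%

Numerator = 75
Denominator = 75 + 6 + 55 + 9 = 145
COOP1 = 75 / 145 = 0.5172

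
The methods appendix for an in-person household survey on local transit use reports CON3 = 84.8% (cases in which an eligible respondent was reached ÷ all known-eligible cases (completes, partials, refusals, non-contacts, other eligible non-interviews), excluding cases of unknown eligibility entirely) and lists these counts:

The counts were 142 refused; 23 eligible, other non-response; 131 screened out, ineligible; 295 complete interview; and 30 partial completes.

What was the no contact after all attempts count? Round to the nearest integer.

Num → 295 + 30 + 142 + 23 = 490
CON3 = 490 / D = 0.848
D = 490 / 0.848 = 577.8
Rest of base = 490
no contact after all attempts = 577.8 − 490 ≈ 88

88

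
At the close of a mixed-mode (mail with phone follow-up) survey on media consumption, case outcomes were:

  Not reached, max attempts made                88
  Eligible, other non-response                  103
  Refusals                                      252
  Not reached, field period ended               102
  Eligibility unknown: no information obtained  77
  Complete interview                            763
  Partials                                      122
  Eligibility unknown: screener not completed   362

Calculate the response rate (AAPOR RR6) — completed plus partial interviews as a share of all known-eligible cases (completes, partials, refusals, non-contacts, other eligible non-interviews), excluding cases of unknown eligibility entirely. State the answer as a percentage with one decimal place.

61.9%

No contact after all attempts = 102 + 88 = 190
Eligibility not determined = 362 + 77 = 439
Numerator: 763 + 122 = 885
Denom: 763 + 122 + 252 + 190 + 103 = 1430
RR6 = 885 / 1430 = 0.6189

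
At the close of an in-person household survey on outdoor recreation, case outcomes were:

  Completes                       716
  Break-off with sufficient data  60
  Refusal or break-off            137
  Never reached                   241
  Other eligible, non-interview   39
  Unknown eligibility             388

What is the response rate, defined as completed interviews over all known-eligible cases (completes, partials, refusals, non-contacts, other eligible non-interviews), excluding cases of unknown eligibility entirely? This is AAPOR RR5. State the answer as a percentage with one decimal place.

60.0%

Num = 716
Denom = 716 + 60 + 137 + 241 + 39 = 1193
RR5 = 716 / 1193 = 0.6002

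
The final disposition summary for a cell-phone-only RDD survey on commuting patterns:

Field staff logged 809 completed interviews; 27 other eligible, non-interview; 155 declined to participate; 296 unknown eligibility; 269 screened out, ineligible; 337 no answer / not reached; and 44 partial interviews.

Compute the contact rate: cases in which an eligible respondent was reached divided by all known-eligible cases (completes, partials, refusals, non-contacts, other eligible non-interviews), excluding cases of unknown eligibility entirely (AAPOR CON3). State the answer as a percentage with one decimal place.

Num → 809 + 44 + 155 + 27 = 1035
Base → 809 + 44 + 155 + 337 + 27 = 1372
CON3 = 1035 / 1372 = 0.7544

75.4%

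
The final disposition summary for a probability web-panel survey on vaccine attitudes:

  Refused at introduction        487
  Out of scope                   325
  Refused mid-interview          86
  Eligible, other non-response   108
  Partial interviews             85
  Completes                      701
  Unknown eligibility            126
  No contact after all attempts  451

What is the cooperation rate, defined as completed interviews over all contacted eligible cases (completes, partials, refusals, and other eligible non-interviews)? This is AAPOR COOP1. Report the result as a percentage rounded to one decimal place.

Refused = 487 + 86 = 573
Num = 701
Base = 701 + 85 + 573 + 108 = 1467
COOP1 = 701 / 1467 = 0.4778

47.8%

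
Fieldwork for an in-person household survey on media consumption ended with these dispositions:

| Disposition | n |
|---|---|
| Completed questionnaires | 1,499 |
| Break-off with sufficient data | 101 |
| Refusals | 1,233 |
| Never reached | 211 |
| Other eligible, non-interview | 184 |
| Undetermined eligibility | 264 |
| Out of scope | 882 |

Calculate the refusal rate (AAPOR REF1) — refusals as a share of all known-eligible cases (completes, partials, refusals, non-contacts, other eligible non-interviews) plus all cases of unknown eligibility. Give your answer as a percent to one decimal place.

35.3%

Numerator = 1233
Base = 1499 + 101 + 1233 + 211 + 184 + 264 = 3492
REF1 = 1233 / 3492 = 0.3531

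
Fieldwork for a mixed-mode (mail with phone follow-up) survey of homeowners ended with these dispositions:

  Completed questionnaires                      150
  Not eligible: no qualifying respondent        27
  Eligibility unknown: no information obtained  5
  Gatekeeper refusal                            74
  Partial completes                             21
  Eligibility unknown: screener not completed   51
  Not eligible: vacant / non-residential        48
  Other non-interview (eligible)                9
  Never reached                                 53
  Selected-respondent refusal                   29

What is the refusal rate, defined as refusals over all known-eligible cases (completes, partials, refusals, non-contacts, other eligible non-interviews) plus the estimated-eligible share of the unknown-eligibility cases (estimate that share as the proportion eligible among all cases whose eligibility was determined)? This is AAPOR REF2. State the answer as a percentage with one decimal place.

Refusal or break-off = 74 + 29 = 103
Unknown if eligible = 51 + 5 = 56
Not eligible = 27 + 48 = 75
Top → 103
Eligible (known) → 150 + 21 + 103 + 53 + 9 = 336
e = 336 / (336 + 75) = 336 / 411 = 0.8175
e × U → 0.8175 × 56 = 45.78
Base → 336 + 45.78 = 381.78
REF2 = 103 / 381.78 = 0.2698

27.0%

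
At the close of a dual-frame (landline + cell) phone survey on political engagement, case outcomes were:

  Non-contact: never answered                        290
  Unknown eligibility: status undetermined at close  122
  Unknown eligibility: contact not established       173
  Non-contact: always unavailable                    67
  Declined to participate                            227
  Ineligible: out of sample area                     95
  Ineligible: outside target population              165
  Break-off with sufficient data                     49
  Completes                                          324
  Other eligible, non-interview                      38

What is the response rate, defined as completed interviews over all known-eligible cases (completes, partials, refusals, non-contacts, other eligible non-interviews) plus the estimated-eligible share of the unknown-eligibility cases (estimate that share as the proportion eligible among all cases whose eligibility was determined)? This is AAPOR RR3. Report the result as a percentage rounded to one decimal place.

No answer / not reached = 290 + 67 = 357
Unknown eligibility = 173 + 122 = 295
Not eligible = 165 + 95 = 260
Num: 324
Eligible (known): 324 + 49 + 227 + 357 + 38 = 995
e = 995 / (995 + 260) = 995 / 1255 = 0.7928
Estimated eligible among unknowns: 0.7928 × 295 = 233.88
Denom: 995 + 233.88 = 1228.88
RR3 = 324 / 1228.88 = 0.2637

26.4%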